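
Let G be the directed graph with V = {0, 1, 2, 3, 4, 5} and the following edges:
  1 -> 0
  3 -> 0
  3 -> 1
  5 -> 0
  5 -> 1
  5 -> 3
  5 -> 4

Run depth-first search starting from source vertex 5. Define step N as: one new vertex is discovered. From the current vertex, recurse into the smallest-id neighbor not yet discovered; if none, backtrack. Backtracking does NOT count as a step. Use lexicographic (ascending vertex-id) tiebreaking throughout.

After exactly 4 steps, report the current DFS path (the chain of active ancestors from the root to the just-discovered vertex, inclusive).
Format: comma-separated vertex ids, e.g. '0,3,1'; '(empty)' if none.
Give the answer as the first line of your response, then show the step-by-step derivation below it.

5,3

step 1: discover 5; path=5; order=5
step 2: discover 0; path=5>0; order=5,0
step 3: discover 1; path=5>1; order=5,0,1
step 4: discover 3; path=5>3; order=5,0,1,3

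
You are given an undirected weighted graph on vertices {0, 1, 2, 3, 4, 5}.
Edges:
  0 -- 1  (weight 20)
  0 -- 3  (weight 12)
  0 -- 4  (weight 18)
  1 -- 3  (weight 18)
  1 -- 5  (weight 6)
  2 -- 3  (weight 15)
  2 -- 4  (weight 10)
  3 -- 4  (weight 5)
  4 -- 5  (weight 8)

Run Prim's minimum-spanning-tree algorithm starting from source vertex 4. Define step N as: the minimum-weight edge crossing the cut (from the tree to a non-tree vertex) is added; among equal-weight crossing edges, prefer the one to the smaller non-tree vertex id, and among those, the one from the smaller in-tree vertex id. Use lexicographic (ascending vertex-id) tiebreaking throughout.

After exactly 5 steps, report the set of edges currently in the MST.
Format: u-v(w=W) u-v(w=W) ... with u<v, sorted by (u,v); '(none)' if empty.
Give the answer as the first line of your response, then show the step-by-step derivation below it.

0-3(w=12) 1-5(w=6) 2-4(w=10) 3-4(w=5) 4-5(w=8)

step 1: add edge 3-4 (w=5); MST = {3-4(w=5)}
step 2: add edge 4-5 (w=8); MST = {3-4(w=5) 4-5(w=8)}
step 3: add edge 1-5 (w=6); MST = {1-5(w=6) 3-4(w=5) 4-5(w=8)}
step 4: add edge 2-4 (w=10); MST = {1-5(w=6) 2-4(w=10) 3-4(w=5) 4-5(w=8)}
step 5: add edge 0-3 (w=12); MST = {0-3(w=12) 1-5(w=6) 2-4(w=10) 3-4(w=5) 4-5(w=8)}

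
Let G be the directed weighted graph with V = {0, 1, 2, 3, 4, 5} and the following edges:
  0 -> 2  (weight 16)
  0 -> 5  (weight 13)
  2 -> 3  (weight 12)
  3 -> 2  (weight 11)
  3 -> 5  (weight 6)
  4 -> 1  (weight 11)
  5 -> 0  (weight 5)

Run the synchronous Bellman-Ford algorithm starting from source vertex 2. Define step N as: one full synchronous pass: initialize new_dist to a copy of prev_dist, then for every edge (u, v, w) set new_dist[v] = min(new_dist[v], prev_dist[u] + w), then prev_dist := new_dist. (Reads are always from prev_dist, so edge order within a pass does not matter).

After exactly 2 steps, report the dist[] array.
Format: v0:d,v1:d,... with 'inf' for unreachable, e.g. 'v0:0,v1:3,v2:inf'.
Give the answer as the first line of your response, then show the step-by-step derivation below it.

v0:inf,v1:inf,v2:0,v3:12,v4:inf,v5:18

step 1: dist = v0:inf,v1:inf,v2:0,v3:12,v4:inf,v5:inf
step 2: dist = v0:inf,v1:inf,v2:0,v3:12,v4:inf,v5:18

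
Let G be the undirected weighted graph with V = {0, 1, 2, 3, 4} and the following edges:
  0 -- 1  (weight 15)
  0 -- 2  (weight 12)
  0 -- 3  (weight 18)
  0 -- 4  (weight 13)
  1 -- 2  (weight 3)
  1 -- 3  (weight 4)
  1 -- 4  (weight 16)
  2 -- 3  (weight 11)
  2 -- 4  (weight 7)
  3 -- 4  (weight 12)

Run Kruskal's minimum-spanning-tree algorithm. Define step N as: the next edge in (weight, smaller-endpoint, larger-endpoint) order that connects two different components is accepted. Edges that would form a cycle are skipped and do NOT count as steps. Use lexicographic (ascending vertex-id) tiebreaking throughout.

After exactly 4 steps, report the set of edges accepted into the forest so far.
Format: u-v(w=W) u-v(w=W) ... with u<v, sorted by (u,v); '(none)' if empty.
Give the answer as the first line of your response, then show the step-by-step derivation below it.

0-2(w=12) 1-2(w=3) 1-3(w=4) 2-4(w=7)

step 1: add edge 1-2 (w=3); MST = {1-2(w=3)}
step 2: add edge 1-3 (w=4); MST = {1-2(w=3) 1-3(w=4)}
step 3: add edge 2-4 (w=7); MST = {1-2(w=3) 1-3(w=4) 2-4(w=7)}
step 4: add edge 0-2 (w=12); MST = {0-2(w=12) 1-2(w=3) 1-3(w=4) 2-4(w=7)}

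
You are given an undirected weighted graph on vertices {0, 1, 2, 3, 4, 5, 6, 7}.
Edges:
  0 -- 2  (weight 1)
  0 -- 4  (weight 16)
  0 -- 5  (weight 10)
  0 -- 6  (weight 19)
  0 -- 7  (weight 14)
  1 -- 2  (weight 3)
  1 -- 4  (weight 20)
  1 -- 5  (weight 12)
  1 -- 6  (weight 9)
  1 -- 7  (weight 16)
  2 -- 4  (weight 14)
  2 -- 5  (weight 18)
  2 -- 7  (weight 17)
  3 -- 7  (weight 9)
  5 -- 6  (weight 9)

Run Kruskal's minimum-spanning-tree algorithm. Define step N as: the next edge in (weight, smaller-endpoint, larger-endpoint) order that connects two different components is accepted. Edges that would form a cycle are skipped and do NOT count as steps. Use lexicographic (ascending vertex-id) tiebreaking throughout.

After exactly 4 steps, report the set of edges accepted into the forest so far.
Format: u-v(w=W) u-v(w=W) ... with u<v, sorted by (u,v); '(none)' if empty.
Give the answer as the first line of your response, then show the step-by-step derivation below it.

0-2(w=1) 1-2(w=3) 1-6(w=9) 3-7(w=9)

step 1: add edge 0-2 (w=1); MST = {0-2(w=1)}
step 2: add edge 1-2 (w=3); MST = {0-2(w=1) 1-2(w=3)}
step 3: add edge 1-6 (w=9); MST = {0-2(w=1) 1-2(w=3) 1-6(w=9)}
step 4: add edge 3-7 (w=9); MST = {0-2(w=1) 1-2(w=3) 1-6(w=9) 3-7(w=9)}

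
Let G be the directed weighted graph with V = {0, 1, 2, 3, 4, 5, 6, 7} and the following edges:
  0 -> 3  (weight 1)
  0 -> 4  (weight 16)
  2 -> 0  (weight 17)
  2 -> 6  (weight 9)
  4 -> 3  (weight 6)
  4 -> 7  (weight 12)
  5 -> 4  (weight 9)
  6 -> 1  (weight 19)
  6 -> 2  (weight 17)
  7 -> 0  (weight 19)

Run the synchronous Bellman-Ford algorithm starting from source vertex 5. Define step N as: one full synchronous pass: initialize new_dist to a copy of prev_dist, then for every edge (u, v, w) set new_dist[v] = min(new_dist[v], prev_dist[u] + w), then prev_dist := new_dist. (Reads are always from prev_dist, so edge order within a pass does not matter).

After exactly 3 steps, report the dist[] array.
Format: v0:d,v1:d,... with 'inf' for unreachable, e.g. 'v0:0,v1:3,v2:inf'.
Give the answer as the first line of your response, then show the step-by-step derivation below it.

v0:40,v1:inf,v2:inf,v3:15,v4:9,v5:0,v6:inf,v7:21

step 1: dist = v0:inf,v1:inf,v2:inf,v3:inf,v4:9,v5:0,v6:inf,v7:inf
step 2: dist = v0:inf,v1:inf,v2:inf,v3:15,v4:9,v5:0,v6:inf,v7:21
step 3: dist = v0:40,v1:inf,v2:inf,v3:15,v4:9,v5:0,v6:inf,v7:21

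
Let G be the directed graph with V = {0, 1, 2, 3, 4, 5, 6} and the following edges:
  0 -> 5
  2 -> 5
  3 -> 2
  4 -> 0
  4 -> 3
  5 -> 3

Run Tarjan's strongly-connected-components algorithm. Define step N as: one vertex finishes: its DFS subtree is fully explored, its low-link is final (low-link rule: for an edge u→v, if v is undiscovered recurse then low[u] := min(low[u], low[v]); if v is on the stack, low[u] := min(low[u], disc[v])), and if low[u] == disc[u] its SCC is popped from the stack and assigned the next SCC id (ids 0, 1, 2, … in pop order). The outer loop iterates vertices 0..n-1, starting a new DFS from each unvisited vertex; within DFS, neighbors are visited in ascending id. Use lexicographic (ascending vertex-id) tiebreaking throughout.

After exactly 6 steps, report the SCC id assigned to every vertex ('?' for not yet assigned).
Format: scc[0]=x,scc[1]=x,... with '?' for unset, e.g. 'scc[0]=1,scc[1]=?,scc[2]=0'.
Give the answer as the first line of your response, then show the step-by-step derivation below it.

scc[0]=1,scc[1]=2,scc[2]=0,scc[3]=0,scc[4]=3,scc[5]=0,scc[6]=?

step 1: low=(low[0]=0,low[1]=?,low[2]=1,low[3]=2,low[4]=?,low[5]=1,low[6]=?); scc=(scc[0]=?,scc[1]=?,scc[2]=?,scc[3]=?,scc[4]=?,scc[5]=?,scc[6]=?)
step 2: low=(low[0]=0,low[1]=?,low[2]=1,low[3]=1,low[4]=?,low[5]=1,low[6]=?); scc=(scc[0]=?,scc[1]=?,scc[2]=?,scc[3]=?,scc[4]=?,scc[5]=?,scc[6]=?)
step 3: low=(low[0]=0,low[1]=?,low[2]=1,low[3]=1,low[4]=?,low[5]=1,low[6]=?); scc=(scc[0]=?,scc[1]=?,scc[2]=0,scc[3]=0,scc[4]=?,scc[5]=0,scc[6]=?)
step 4: low=(low[0]=0,low[1]=?,low[2]=1,low[3]=1,low[4]=?,low[5]=1,low[6]=?); scc=(scc[0]=1,scc[1]=?,scc[2]=0,scc[3]=0,scc[4]=?,scc[5]=0,scc[6]=?)
step 5: low=(low[0]=0,low[1]=4,low[2]=1,low[3]=1,low[4]=?,low[5]=1,low[6]=?); scc=(scc[0]=1,scc[1]=2,scc[2]=0,scc[3]=0,scc[4]=?,scc[5]=0,scc[6]=?)
step 6: low=(low[0]=0,low[1]=4,low[2]=1,low[3]=1,low[4]=5,low[5]=1,low[6]=?); scc=(scc[0]=1,scc[1]=2,scc[2]=0,scc[3]=0,scc[4]=3,scc[5]=0,scc[6]=?)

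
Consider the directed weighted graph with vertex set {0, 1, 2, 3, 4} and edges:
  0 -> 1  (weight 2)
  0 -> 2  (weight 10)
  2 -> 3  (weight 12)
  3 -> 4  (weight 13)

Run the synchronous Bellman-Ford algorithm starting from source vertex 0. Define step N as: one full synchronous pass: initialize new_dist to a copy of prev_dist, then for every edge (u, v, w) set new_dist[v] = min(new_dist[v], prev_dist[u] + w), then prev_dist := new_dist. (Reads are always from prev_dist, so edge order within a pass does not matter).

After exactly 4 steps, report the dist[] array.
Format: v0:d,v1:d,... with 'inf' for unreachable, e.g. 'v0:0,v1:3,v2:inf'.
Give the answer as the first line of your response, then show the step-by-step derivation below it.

v0:0,v1:2,v2:10,v3:22,v4:35

step 1: dist = v0:0,v1:2,v2:10,v3:inf,v4:inf
step 2: dist = v0:0,v1:2,v2:10,v3:22,v4:inf
step 3: dist = v0:0,v1:2,v2:10,v3:22,v4:35
step 4: dist = v0:0,v1:2,v2:10,v3:22,v4:35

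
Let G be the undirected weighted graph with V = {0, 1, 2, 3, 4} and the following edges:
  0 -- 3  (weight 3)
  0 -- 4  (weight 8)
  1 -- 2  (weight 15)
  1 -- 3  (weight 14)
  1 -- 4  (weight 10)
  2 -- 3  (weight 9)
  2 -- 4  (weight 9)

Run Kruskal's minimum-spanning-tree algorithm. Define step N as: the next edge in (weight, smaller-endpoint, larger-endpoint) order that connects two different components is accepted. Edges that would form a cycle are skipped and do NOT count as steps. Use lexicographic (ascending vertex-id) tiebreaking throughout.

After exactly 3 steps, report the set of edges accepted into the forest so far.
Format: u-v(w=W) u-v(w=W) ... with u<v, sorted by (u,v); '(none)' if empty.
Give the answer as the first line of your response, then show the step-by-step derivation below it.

0-3(w=3) 0-4(w=8) 2-3(w=9)

step 1: add edge 0-3 (w=3); MST = {0-3(w=3)}
step 2: add edge 0-4 (w=8); MST = {0-3(w=3) 0-4(w=8)}
step 3: add edge 2-3 (w=9); MST = {0-3(w=3) 0-4(w=8) 2-3(w=9)}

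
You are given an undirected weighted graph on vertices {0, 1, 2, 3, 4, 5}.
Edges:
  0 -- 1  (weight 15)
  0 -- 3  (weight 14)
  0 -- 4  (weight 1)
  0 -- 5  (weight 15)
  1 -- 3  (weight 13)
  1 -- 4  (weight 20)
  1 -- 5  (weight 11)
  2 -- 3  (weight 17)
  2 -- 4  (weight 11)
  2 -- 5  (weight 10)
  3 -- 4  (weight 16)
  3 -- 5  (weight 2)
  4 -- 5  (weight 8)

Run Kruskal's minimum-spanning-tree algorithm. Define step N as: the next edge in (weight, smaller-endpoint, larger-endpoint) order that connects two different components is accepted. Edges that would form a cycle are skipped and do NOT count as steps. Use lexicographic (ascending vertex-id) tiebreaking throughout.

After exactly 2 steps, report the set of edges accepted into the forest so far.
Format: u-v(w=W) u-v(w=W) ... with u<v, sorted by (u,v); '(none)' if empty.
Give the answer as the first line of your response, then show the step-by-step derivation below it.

0-4(w=1) 3-5(w=2)

step 1: add edge 0-4 (w=1); MST = {0-4(w=1)}
step 2: add edge 3-5 (w=2); MST = {0-4(w=1) 3-5(w=2)}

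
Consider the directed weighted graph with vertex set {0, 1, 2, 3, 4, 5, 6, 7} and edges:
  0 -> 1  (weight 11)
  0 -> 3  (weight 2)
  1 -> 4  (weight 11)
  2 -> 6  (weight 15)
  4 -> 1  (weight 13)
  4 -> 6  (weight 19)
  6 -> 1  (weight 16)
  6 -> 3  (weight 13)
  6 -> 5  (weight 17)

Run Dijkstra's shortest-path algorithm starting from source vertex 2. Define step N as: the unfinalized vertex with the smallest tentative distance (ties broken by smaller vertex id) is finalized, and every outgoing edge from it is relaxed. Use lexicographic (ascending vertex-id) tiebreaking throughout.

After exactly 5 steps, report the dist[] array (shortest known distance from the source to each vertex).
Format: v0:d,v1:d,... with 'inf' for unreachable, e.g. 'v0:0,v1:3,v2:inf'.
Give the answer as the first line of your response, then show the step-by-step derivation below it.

v0:inf,v1:31,v2:0,v3:28,v4:42,v5:32,v6:15,v7:inf

step 1: dist = v0:inf,v1:inf,v2:0,v3:inf,v4:inf,v5:inf,v6:15,v7:inf
step 2: dist = v0:inf,v1:31,v2:0,v3:28,v4:inf,v5:32,v6:15,v7:inf
step 3: dist = v0:inf,v1:31,v2:0,v3:28,v4:inf,v5:32,v6:15,v7:inf
step 4: dist = v0:inf,v1:31,v2:0,v3:28,v4:42,v5:32,v6:15,v7:inf
step 5: dist = v0:inf,v1:31,v2:0,v3:28,v4:42,v5:32,v6:15,v7:inf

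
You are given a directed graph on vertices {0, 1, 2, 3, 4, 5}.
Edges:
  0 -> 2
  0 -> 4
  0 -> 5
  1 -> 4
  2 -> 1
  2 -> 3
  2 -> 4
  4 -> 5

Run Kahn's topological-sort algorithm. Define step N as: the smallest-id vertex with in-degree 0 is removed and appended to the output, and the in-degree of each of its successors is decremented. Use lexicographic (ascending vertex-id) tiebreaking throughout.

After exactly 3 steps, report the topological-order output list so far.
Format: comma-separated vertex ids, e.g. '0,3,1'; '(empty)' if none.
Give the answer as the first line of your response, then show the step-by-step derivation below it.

0,2,1

step 1: output 0; order=[0]; indeg=(0,1,0,1,2,1)
step 2: output 2; order=[0,2]; indeg=(0,0,0,0,1,1)
step 3: output 1; order=[0,2,1]; indeg=(0,0,0,0,0,1)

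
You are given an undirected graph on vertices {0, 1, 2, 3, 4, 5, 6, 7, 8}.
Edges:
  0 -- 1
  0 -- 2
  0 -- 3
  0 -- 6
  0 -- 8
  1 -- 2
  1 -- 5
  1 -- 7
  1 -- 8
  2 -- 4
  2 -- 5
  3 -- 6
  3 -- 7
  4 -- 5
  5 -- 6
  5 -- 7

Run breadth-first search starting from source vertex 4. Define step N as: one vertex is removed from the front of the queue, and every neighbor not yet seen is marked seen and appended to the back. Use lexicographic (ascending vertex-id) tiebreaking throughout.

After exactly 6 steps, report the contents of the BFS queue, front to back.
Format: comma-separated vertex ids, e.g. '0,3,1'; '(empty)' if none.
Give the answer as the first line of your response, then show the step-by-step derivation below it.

7,3,8

step 1: dequeue 4; queue=[2,5]; order=4
step 2: dequeue 2; queue=[5,0,1]; order=4,2
step 3: dequeue 5; queue=[0,1,6,7]; order=4,2,5
step 4: dequeue 0; queue=[1,6,7,3,8]; order=4,2,5,0
step 5: dequeue 1; queue=[6,7,3,8]; order=4,2,5,0,1
step 6: dequeue 6; queue=[7,3,8]; order=4,2,5,0,1,6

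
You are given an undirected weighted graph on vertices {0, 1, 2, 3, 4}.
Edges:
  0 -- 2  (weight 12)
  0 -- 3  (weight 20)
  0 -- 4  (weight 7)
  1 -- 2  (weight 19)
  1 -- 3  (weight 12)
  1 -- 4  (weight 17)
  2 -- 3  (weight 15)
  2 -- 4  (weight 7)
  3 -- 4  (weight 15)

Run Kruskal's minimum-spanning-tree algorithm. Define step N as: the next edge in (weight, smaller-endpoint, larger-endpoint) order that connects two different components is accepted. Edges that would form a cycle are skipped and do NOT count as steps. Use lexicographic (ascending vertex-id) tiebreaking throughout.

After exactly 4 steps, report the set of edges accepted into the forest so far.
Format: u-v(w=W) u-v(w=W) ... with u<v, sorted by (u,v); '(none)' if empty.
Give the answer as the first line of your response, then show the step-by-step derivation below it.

0-4(w=7) 1-3(w=12) 2-3(w=15) 2-4(w=7)

step 1: add edge 0-4 (w=7); MST = {0-4(w=7)}
step 2: add edge 2-4 (w=7); MST = {0-4(w=7) 2-4(w=7)}
step 3: add edge 1-3 (w=12); MST = {0-4(w=7) 1-3(w=12) 2-4(w=7)}
step 4: add edge 2-3 (w=15); MST = {0-4(w=7) 1-3(w=12) 2-3(w=15) 2-4(w=7)}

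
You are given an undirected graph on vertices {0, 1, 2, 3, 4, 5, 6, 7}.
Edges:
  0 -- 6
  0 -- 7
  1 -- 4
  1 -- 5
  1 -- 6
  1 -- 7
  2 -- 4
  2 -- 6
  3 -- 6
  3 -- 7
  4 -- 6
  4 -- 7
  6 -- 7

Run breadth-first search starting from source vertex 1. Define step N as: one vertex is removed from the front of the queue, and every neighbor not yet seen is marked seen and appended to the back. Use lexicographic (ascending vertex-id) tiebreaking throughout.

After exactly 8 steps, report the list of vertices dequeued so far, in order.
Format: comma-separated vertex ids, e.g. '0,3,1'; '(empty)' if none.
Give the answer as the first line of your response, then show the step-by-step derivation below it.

1,4,5,6,7,2,0,3

step 1: dequeue 1; queue=[4,5,6,7]; order=1
step 2: dequeue 4; queue=[5,6,7,2]; order=1,4
step 3: dequeue 5; queue=[6,7,2]; order=1,4,5
step 4: dequeue 6; queue=[7,2,0,3]; order=1,4,5,6
step 5: dequeue 7; queue=[2,0,3]; order=1,4,5,6,7
step 6: dequeue 2; queue=[0,3]; order=1,4,5,6,7,2
step 7: dequeue 0; queue=[3]; order=1,4,5,6,7,2,0
step 8: dequeue 3; queue=[(empty)]; order=1,4,5,6,7,2,0,3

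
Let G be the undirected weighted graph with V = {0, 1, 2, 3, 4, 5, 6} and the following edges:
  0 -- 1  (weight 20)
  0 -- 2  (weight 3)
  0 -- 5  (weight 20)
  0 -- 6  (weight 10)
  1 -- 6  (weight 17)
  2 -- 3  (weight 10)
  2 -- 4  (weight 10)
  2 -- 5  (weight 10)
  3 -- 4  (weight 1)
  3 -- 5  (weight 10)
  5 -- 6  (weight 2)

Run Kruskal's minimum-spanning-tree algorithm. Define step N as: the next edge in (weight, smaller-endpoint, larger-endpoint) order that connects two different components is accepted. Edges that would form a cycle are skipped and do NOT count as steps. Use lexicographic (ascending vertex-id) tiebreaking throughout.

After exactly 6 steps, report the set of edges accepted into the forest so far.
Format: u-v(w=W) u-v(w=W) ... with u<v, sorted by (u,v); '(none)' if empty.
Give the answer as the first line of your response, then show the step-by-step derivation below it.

0-2(w=3) 0-6(w=10) 1-6(w=17) 2-3(w=10) 3-4(w=1) 5-6(w=2)

step 1: add edge 3-4 (w=1); MST = {3-4(w=1)}
step 2: add edge 5-6 (w=2); MST = {3-4(w=1) 5-6(w=2)}
step 3: add edge 0-2 (w=3); MST = {0-2(w=3) 3-4(w=1) 5-6(w=2)}
step 4: add edge 0-6 (w=10); MST = {0-2(w=3) 0-6(w=10) 3-4(w=1) 5-6(w=2)}
step 5: add edge 2-3 (w=10); MST = {0-2(w=3) 0-6(w=10) 2-3(w=10) 3-4(w=1) 5-6(w=2)}
step 6: add edge 1-6 (w=17); MST = {0-2(w=3) 0-6(w=10) 1-6(w=17) 2-3(w=10) 3-4(w=1) 5-6(w=2)}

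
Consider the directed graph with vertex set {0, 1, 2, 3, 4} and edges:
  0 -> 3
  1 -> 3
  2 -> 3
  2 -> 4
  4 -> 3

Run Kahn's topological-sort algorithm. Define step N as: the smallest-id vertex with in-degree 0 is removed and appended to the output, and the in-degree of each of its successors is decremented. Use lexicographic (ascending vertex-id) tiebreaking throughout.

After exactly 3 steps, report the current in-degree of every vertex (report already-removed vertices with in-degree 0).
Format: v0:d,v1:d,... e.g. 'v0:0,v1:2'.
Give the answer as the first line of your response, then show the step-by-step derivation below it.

v0:0,v1:0,v2:0,v3:1,v4:0

step 1: output 0; order=[0]; indeg=(0,0,0,3,1)
step 2: output 1; order=[0,1]; indeg=(0,0,0,2,1)
step 3: output 2; order=[0,1,2]; indeg=(0,0,0,1,0)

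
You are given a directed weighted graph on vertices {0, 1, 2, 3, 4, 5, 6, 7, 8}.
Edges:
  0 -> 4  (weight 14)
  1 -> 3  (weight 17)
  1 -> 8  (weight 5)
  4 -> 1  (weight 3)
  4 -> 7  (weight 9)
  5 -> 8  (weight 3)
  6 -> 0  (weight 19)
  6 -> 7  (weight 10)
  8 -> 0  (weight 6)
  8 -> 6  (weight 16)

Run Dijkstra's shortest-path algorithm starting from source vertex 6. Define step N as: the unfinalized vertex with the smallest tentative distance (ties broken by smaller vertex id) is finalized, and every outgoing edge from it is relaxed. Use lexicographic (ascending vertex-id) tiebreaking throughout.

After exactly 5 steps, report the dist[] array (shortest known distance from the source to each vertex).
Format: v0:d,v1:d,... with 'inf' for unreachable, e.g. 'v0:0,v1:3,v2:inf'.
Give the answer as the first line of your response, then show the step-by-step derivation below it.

v0:19,v1:36,v2:inf,v3:53,v4:33,v5:inf,v6:0,v7:10,v8:41

step 1: dist = v0:19,v1:inf,v2:inf,v3:inf,v4:inf,v5:inf,v6:0,v7:10,v8:inf
step 2: dist = v0:19,v1:inf,v2:inf,v3:inf,v4:inf,v5:inf,v6:0,v7:10,v8:inf
step 3: dist = v0:19,v1:inf,v2:inf,v3:inf,v4:33,v5:inf,v6:0,v7:10,v8:inf
step 4: dist = v0:19,v1:36,v2:inf,v3:inf,v4:33,v5:inf,v6:0,v7:10,v8:inf
step 5: dist = v0:19,v1:36,v2:inf,v3:53,v4:33,v5:inf,v6:0,v7:10,v8:41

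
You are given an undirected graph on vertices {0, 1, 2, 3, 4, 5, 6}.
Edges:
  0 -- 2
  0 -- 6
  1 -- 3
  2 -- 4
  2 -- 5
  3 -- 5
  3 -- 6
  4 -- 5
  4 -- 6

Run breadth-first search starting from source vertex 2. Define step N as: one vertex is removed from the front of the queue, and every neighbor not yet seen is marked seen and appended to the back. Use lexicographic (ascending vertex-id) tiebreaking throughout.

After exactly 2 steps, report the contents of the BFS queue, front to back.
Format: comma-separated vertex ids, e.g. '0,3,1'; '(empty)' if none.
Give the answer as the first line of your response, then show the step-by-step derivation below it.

4,5,6

step 1: dequeue 2; queue=[0,4,5]; order=2
step 2: dequeue 0; queue=[4,5,6]; order=2,0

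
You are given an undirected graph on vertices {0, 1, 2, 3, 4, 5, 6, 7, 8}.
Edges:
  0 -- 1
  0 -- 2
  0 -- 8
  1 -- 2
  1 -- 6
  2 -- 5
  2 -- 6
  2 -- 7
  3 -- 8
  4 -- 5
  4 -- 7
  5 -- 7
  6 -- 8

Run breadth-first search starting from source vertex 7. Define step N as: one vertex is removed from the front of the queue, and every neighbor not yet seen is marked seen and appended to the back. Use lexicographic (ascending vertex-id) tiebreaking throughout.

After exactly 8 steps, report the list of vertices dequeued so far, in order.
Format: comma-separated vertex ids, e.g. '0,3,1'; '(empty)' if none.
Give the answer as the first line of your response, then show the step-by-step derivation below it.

7,2,4,5,0,1,6,8

step 1: dequeue 7; queue=[2,4,5]; order=7
step 2: dequeue 2; queue=[4,5,0,1,6]; order=7,2
step 3: dequeue 4; queue=[5,0,1,6]; order=7,2,4
step 4: dequeue 5; queue=[0,1,6]; order=7,2,4,5
step 5: dequeue 0; queue=[1,6,8]; order=7,2,4,5,0
step 6: dequeue 1; queue=[6,8]; order=7,2,4,5,0,1
step 7: dequeue 6; queue=[8]; order=7,2,4,5,0,1,6
step 8: dequeue 8; queue=[3]; order=7,2,4,5,0,1,6,8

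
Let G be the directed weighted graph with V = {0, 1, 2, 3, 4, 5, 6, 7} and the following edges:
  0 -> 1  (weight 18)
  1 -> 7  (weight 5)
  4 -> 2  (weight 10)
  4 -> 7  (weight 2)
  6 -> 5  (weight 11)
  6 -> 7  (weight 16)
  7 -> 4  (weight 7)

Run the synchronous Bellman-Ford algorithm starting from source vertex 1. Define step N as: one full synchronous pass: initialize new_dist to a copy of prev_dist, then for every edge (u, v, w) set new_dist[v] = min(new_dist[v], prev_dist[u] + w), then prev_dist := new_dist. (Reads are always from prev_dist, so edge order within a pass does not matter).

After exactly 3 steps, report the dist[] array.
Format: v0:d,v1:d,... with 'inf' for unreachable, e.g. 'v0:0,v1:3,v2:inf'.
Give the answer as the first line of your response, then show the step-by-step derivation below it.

v0:inf,v1:0,v2:22,v3:inf,v4:12,v5:inf,v6:inf,v7:5

step 1: dist = v0:inf,v1:0,v2:inf,v3:inf,v4:inf,v5:inf,v6:inf,v7:5
step 2: dist = v0:inf,v1:0,v2:inf,v3:inf,v4:12,v5:inf,v6:inf,v7:5
step 3: dist = v0:inf,v1:0,v2:22,v3:inf,v4:12,v5:inf,v6:inf,v7:5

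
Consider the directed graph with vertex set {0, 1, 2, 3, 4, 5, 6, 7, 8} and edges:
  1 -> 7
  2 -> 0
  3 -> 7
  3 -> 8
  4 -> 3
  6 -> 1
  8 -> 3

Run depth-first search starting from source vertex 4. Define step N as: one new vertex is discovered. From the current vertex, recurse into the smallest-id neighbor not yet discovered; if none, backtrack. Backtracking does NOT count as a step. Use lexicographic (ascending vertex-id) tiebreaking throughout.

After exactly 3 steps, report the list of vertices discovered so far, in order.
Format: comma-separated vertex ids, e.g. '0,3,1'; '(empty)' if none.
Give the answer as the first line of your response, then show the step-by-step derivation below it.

4,3,7

step 1: discover 4; path=4; order=4
step 2: discover 3; path=4>3; order=4,3
step 3: discover 7; path=4>3>7; order=4,3,7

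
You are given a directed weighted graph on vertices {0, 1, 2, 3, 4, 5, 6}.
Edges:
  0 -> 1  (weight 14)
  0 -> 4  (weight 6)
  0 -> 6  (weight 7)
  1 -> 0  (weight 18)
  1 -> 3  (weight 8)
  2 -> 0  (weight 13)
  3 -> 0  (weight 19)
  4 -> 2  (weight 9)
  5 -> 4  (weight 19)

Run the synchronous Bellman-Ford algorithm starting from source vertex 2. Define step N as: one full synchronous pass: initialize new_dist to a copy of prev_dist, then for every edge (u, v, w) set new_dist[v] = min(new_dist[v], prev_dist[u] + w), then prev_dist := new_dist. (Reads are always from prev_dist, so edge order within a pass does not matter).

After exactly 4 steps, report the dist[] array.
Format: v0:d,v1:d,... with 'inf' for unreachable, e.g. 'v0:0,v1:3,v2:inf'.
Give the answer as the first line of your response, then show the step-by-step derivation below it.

v0:13,v1:27,v2:0,v3:35,v4:19,v5:inf,v6:20

step 1: dist = v0:13,v1:inf,v2:0,v3:inf,v4:inf,v5:inf,v6:inf
step 2: dist = v0:13,v1:27,v2:0,v3:inf,v4:19,v5:inf,v6:20
step 3: dist = v0:13,v1:27,v2:0,v3:35,v4:19,v5:inf,v6:20
step 4: dist = v0:13,v1:27,v2:0,v3:35,v4:19,v5:inf,v6:20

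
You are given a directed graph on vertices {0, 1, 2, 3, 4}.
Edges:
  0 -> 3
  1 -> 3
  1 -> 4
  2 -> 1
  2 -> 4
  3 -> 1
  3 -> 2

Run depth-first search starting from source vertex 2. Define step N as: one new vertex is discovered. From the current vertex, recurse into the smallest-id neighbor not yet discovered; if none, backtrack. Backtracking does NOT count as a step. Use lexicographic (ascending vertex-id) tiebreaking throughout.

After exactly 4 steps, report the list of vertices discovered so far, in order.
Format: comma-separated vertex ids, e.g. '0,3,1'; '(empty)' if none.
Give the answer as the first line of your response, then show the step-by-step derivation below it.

2,1,3,4

step 1: discover 2; path=2; order=2
step 2: discover 1; path=2>1; order=2,1
step 3: discover 3; path=2>1>3; order=2,1,3
step 4: discover 4; path=2>1>4; order=2,1,3,4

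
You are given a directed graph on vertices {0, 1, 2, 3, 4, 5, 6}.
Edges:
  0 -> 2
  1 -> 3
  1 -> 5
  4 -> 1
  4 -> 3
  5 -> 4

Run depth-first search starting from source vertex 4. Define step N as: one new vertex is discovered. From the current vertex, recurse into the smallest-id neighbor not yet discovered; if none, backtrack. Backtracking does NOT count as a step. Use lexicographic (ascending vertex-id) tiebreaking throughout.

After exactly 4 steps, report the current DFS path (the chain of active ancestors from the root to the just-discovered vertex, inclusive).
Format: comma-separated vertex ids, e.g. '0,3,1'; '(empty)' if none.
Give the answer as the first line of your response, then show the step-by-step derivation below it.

4,1,5

step 1: discover 4; path=4; order=4
step 2: discover 1; path=4>1; order=4,1
step 3: discover 3; path=4>1>3; order=4,1,3
step 4: discover 5; path=4>1>5; order=4,1,3,5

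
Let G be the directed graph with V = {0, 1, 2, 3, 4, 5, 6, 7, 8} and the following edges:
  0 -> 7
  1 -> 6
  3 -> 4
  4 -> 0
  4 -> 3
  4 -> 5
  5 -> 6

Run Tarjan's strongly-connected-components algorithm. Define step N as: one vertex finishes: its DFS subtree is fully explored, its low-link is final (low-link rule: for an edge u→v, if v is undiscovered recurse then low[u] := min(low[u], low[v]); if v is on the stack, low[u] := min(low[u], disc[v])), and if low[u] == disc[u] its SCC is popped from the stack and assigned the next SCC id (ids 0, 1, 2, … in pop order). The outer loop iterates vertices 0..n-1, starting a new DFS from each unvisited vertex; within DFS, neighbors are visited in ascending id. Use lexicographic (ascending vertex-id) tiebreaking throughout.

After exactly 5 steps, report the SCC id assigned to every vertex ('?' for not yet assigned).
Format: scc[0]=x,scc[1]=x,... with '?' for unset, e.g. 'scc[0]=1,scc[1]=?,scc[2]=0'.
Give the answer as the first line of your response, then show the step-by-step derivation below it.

scc[0]=1,scc[1]=3,scc[2]=4,scc[3]=?,scc[4]=?,scc[5]=?,scc[6]=2,scc[7]=0,scc[8]=?

step 1: low=(low[0]=0,low[1]=?,low[2]=?,low[3]=?,low[4]=?,low[5]=?,low[6]=?,low[7]=1,low[8]=?); scc=(scc[0]=?,scc[1]=?,scc[2]=?,scc[3]=?,scc[4]=?,scc[5]=?,scc[6]=?,scc[7]=0,scc[8]=?)
step 2: low=(low[0]=0,low[1]=?,low[2]=?,low[3]=?,low[4]=?,low[5]=?,low[6]=?,low[7]=1,low[8]=?); scc=(scc[0]=1,scc[1]=?,scc[2]=?,scc[3]=?,scc[4]=?,scc[5]=?,scc[6]=?,scc[7]=0,scc[8]=?)
step 3: low=(low[0]=0,low[1]=2,low[2]=?,low[3]=?,low[4]=?,low[5]=?,low[6]=3,low[7]=1,low[8]=?); scc=(scc[0]=1,scc[1]=?,scc[2]=?,scc[3]=?,scc[4]=?,scc[5]=?,scc[6]=2,scc[7]=0,scc[8]=?)
step 4: low=(low[0]=0,low[1]=2,low[2]=?,low[3]=?,low[4]=?,low[5]=?,low[6]=3,low[7]=1,low[8]=?); scc=(scc[0]=1,scc[1]=3,scc[2]=?,scc[3]=?,scc[4]=?,scc[5]=?,scc[6]=2,scc[7]=0,scc[8]=?)
step 5: low=(low[0]=0,low[1]=2,low[2]=4,low[3]=?,low[4]=?,low[5]=?,low[6]=3,low[7]=1,low[8]=?); scc=(scc[0]=1,scc[1]=3,scc[2]=4,scc[3]=?,scc[4]=?,scc[5]=?,scc[6]=2,scc[7]=0,scc[8]=?)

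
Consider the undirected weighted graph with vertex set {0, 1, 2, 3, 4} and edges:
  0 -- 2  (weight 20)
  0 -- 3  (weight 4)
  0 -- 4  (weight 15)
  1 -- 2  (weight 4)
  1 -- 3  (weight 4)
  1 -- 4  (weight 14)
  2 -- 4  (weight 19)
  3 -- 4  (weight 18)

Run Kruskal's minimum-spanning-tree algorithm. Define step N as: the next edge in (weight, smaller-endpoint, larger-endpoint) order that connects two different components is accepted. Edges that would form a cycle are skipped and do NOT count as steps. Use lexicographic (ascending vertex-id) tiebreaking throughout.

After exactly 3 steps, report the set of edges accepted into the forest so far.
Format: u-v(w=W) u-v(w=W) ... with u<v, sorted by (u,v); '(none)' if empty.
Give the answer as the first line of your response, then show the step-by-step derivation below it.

0-3(w=4) 1-2(w=4) 1-3(w=4)

step 1: add edge 0-3 (w=4); MST = {0-3(w=4)}
step 2: add edge 1-2 (w=4); MST = {0-3(w=4) 1-2(w=4)}
step 3: add edge 1-3 (w=4); MST = {0-3(w=4) 1-2(w=4) 1-3(w=4)}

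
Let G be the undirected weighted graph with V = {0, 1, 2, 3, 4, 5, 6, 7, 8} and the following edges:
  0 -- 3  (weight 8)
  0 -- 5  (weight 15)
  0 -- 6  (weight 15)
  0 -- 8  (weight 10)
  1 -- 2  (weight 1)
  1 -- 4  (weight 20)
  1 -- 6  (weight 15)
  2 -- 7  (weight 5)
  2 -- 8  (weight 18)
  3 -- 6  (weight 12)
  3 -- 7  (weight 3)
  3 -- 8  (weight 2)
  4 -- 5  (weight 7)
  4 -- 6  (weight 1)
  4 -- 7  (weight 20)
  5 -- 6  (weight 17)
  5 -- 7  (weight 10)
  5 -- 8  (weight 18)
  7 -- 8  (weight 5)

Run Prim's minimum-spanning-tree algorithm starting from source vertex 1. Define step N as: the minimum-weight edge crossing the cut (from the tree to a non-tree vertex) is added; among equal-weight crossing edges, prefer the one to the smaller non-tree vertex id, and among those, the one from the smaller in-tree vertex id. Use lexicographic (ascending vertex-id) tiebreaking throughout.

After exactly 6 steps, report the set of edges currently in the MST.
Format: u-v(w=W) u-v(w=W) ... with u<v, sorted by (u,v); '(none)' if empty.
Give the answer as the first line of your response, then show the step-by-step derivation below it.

0-3(w=8) 1-2(w=1) 2-7(w=5) 3-7(w=3) 3-8(w=2) 5-7(w=10)

step 1: add edge 1-2 (w=1); MST = {1-2(w=1)}
step 2: add edge 2-7 (w=5); MST = {1-2(w=1) 2-7(w=5)}
step 3: add edge 3-7 (w=3); MST = {1-2(w=1) 2-7(w=5) 3-7(w=3)}
step 4: add edge 3-8 (w=2); MST = {1-2(w=1) 2-7(w=5) 3-7(w=3) 3-8(w=2)}
step 5: add edge 0-3 (w=8); MST = {0-3(w=8) 1-2(w=1) 2-7(w=5) 3-7(w=3) 3-8(w=2)}
step 6: add edge 5-7 (w=10); MST = {0-3(w=8) 1-2(w=1) 2-7(w=5) 3-7(w=3) 3-8(w=2) 5-7(w=10)}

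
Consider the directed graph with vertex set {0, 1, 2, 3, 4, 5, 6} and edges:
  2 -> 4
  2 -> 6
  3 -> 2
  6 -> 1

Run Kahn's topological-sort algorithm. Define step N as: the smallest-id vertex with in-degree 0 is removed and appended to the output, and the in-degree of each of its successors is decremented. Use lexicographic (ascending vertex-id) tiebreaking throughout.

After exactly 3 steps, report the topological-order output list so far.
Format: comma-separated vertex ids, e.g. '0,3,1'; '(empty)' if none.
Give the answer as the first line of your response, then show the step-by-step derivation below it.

0,3,2

step 1: output 0; order=[0]; indeg=(0,1,1,0,1,0,1)
step 2: output 3; order=[0,3]; indeg=(0,1,0,0,1,0,1)
step 3: output 2; order=[0,3,2]; indeg=(0,1,0,0,0,0,0)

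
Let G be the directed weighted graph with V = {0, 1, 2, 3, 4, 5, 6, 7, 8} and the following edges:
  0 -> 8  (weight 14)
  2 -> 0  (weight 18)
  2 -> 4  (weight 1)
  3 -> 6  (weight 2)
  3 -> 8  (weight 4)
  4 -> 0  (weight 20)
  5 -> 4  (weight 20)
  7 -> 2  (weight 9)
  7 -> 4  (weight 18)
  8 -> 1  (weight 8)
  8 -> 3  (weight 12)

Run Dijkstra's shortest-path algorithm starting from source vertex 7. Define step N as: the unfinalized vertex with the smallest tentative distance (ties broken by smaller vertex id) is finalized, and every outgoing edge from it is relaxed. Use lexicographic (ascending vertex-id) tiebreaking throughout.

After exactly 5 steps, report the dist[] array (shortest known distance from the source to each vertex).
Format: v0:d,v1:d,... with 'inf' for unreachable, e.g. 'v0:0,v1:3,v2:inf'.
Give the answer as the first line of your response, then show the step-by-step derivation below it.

v0:27,v1:49,v2:9,v3:53,v4:10,v5:inf,v6:inf,v7:0,v8:41

step 1: dist = v0:inf,v1:inf,v2:9,v3:inf,v4:18,v5:inf,v6:inf,v7:0,v8:inf
step 2: dist = v0:27,v1:inf,v2:9,v3:inf,v4:10,v5:inf,v6:inf,v7:0,v8:inf
step 3: dist = v0:27,v1:inf,v2:9,v3:inf,v4:10,v5:inf,v6:inf,v7:0,v8:inf
step 4: dist = v0:27,v1:inf,v2:9,v3:inf,v4:10,v5:inf,v6:inf,v7:0,v8:41
step 5: dist = v0:27,v1:49,v2:9,v3:53,v4:10,v5:inf,v6:inf,v7:0,v8:41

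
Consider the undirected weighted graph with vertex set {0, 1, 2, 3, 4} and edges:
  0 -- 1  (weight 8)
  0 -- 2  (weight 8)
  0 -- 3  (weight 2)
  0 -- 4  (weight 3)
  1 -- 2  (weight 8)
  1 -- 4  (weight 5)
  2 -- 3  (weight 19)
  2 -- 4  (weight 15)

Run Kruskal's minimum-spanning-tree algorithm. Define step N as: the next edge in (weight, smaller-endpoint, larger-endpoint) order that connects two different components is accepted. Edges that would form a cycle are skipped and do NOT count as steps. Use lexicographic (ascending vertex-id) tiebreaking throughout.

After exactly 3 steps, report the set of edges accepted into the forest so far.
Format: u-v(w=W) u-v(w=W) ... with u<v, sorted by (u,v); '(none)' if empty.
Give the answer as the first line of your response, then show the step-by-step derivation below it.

0-3(w=2) 0-4(w=3) 1-4(w=5)

step 1: add edge 0-3 (w=2); MST = {0-3(w=2)}
step 2: add edge 0-4 (w=3); MST = {0-3(w=2) 0-4(w=3)}
step 3: add edge 1-4 (w=5); MST = {0-3(w=2) 0-4(w=3) 1-4(w=5)}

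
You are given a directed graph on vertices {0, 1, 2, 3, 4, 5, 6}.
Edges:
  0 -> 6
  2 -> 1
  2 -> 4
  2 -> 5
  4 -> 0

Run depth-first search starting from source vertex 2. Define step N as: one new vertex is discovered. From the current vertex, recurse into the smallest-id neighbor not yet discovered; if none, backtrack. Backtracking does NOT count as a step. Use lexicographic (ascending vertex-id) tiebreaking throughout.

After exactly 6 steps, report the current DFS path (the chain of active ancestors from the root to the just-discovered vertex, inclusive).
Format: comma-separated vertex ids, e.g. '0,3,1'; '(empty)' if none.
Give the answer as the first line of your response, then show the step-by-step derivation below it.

2,5

step 1: discover 2; path=2; order=2
step 2: discover 1; path=2>1; order=2,1
step 3: discover 4; path=2>4; order=2,1,4
step 4: discover 0; path=2>4>0; order=2,1,4,0
step 5: discover 6; path=2>4>0>6; order=2,1,4,0,6
step 6: discover 5; path=2>5; order=2,1,4,0,6,5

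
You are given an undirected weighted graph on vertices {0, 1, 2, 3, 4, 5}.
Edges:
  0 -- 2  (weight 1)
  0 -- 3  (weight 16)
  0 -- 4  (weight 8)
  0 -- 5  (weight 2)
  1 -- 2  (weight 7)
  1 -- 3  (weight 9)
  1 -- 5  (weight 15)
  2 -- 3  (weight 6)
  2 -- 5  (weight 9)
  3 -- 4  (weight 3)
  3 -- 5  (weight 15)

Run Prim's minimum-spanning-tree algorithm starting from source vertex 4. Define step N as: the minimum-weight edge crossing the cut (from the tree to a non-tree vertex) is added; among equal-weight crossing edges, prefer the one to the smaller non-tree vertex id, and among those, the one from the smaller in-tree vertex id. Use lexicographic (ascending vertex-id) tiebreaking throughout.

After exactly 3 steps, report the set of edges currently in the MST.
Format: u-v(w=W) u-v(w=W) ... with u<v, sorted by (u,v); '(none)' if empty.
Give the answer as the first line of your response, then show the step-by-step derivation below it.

0-2(w=1) 2-3(w=6) 3-4(w=3)

step 1: add edge 3-4 (w=3); MST = {3-4(w=3)}
step 2: add edge 2-3 (w=6); MST = {2-3(w=6) 3-4(w=3)}
step 3: add edge 0-2 (w=1); MST = {0-2(w=1) 2-3(w=6) 3-4(w=3)}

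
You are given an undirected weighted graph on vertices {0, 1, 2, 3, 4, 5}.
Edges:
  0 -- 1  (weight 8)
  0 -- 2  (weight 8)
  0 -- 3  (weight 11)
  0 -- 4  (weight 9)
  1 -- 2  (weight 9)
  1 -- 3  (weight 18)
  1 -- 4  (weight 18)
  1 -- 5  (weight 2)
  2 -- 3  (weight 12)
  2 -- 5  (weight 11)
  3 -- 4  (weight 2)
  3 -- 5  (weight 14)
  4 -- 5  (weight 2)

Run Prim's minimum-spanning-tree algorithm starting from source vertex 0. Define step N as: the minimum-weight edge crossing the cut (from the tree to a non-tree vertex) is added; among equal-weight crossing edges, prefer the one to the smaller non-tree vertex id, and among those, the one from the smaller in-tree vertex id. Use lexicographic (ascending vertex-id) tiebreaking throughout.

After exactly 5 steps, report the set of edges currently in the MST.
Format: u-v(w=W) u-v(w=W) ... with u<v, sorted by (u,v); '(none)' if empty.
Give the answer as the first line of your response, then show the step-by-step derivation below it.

0-1(w=8) 0-2(w=8) 1-5(w=2) 3-4(w=2) 4-5(w=2)

step 1: add edge 0-1 (w=8); MST = {0-1(w=8)}
step 2: add edge 1-5 (w=2); MST = {0-1(w=8) 1-5(w=2)}
step 3: add edge 4-5 (w=2); MST = {0-1(w=8) 1-5(w=2) 4-5(w=2)}
step 4: add edge 3-4 (w=2); MST = {0-1(w=8) 1-5(w=2) 3-4(w=2) 4-5(w=2)}
step 5: add edge 0-2 (w=8); MST = {0-1(w=8) 0-2(w=8) 1-5(w=2) 3-4(w=2) 4-5(w=2)}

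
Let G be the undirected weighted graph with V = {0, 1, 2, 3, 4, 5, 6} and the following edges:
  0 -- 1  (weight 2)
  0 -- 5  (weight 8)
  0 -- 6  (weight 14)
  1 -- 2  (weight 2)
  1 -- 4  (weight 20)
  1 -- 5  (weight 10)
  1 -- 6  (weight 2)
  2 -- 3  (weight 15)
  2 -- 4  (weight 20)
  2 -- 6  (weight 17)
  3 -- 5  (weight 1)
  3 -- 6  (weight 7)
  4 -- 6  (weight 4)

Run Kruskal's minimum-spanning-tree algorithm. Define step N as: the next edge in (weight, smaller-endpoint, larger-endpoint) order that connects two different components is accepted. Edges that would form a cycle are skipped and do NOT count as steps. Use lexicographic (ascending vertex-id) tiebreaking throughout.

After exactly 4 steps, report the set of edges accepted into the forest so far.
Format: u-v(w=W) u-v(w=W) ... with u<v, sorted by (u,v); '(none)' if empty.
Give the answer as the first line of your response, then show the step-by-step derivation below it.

0-1(w=2) 1-2(w=2) 1-6(w=2) 3-5(w=1)

step 1: add edge 3-5 (w=1); MST = {3-5(w=1)}
step 2: add edge 0-1 (w=2); MST = {0-1(w=2) 3-5(w=1)}
step 3: add edge 1-2 (w=2); MST = {0-1(w=2) 1-2(w=2) 3-5(w=1)}
step 4: add edge 1-6 (w=2); MST = {0-1(w=2) 1-2(w=2) 1-6(w=2) 3-5(w=1)}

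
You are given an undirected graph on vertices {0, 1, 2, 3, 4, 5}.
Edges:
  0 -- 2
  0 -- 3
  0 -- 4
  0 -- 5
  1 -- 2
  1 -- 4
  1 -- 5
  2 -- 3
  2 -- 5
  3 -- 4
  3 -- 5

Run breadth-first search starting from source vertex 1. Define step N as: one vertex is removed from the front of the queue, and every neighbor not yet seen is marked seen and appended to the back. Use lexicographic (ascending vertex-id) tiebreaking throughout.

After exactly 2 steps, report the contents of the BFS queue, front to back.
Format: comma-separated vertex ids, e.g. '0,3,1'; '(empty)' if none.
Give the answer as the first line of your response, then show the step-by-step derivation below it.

4,5,0,3

step 1: dequeue 1; queue=[2,4,5]; order=1
step 2: dequeue 2; queue=[4,5,0,3]; order=1,2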